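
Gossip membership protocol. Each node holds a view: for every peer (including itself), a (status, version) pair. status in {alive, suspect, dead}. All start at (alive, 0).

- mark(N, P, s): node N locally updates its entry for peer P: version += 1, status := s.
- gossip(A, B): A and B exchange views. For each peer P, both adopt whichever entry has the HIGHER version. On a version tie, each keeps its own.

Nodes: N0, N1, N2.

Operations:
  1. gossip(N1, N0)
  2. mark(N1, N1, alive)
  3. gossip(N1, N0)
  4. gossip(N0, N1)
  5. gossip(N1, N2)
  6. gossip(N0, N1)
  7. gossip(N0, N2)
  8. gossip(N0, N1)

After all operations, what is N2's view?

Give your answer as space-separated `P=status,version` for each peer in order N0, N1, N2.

Op 1: gossip N1<->N0 -> N1.N0=(alive,v0) N1.N1=(alive,v0) N1.N2=(alive,v0) | N0.N0=(alive,v0) N0.N1=(alive,v0) N0.N2=(alive,v0)
Op 2: N1 marks N1=alive -> (alive,v1)
Op 3: gossip N1<->N0 -> N1.N0=(alive,v0) N1.N1=(alive,v1) N1.N2=(alive,v0) | N0.N0=(alive,v0) N0.N1=(alive,v1) N0.N2=(alive,v0)
Op 4: gossip N0<->N1 -> N0.N0=(alive,v0) N0.N1=(alive,v1) N0.N2=(alive,v0) | N1.N0=(alive,v0) N1.N1=(alive,v1) N1.N2=(alive,v0)
Op 5: gossip N1<->N2 -> N1.N0=(alive,v0) N1.N1=(alive,v1) N1.N2=(alive,v0) | N2.N0=(alive,v0) N2.N1=(alive,v1) N2.N2=(alive,v0)
Op 6: gossip N0<->N1 -> N0.N0=(alive,v0) N0.N1=(alive,v1) N0.N2=(alive,v0) | N1.N0=(alive,v0) N1.N1=(alive,v1) N1.N2=(alive,v0)
Op 7: gossip N0<->N2 -> N0.N0=(alive,v0) N0.N1=(alive,v1) N0.N2=(alive,v0) | N2.N0=(alive,v0) N2.N1=(alive,v1) N2.N2=(alive,v0)
Op 8: gossip N0<->N1 -> N0.N0=(alive,v0) N0.N1=(alive,v1) N0.N2=(alive,v0) | N1.N0=(alive,v0) N1.N1=(alive,v1) N1.N2=(alive,v0)

Answer: N0=alive,0 N1=alive,1 N2=alive,0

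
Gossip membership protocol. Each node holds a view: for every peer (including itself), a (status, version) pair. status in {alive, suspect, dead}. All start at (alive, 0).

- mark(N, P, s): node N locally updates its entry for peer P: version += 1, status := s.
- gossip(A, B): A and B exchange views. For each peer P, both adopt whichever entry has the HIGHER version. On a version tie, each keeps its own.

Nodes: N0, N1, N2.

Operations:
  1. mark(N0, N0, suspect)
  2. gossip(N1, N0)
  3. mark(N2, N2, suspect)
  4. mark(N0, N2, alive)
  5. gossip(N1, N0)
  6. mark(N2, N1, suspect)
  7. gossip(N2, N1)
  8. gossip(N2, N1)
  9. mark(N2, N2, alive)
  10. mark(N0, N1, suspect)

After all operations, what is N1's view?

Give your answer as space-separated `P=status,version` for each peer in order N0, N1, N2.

Op 1: N0 marks N0=suspect -> (suspect,v1)
Op 2: gossip N1<->N0 -> N1.N0=(suspect,v1) N1.N1=(alive,v0) N1.N2=(alive,v0) | N0.N0=(suspect,v1) N0.N1=(alive,v0) N0.N2=(alive,v0)
Op 3: N2 marks N2=suspect -> (suspect,v1)
Op 4: N0 marks N2=alive -> (alive,v1)
Op 5: gossip N1<->N0 -> N1.N0=(suspect,v1) N1.N1=(alive,v0) N1.N2=(alive,v1) | N0.N0=(suspect,v1) N0.N1=(alive,v0) N0.N2=(alive,v1)
Op 6: N2 marks N1=suspect -> (suspect,v1)
Op 7: gossip N2<->N1 -> N2.N0=(suspect,v1) N2.N1=(suspect,v1) N2.N2=(suspect,v1) | N1.N0=(suspect,v1) N1.N1=(suspect,v1) N1.N2=(alive,v1)
Op 8: gossip N2<->N1 -> N2.N0=(suspect,v1) N2.N1=(suspect,v1) N2.N2=(suspect,v1) | N1.N0=(suspect,v1) N1.N1=(suspect,v1) N1.N2=(alive,v1)
Op 9: N2 marks N2=alive -> (alive,v2)
Op 10: N0 marks N1=suspect -> (suspect,v1)

Answer: N0=suspect,1 N1=suspect,1 N2=alive,1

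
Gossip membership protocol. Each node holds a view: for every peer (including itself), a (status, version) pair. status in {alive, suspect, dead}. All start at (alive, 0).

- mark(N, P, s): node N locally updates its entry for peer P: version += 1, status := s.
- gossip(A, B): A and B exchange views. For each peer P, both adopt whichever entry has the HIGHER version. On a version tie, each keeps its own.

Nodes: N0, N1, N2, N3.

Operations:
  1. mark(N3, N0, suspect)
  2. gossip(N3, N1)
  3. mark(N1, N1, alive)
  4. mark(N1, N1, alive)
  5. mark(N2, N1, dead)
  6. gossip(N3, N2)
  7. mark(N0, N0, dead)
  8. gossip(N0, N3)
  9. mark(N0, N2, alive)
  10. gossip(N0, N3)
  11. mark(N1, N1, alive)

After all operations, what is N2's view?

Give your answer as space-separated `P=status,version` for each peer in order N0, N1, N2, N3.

Answer: N0=suspect,1 N1=dead,1 N2=alive,0 N3=alive,0

Derivation:
Op 1: N3 marks N0=suspect -> (suspect,v1)
Op 2: gossip N3<->N1 -> N3.N0=(suspect,v1) N3.N1=(alive,v0) N3.N2=(alive,v0) N3.N3=(alive,v0) | N1.N0=(suspect,v1) N1.N1=(alive,v0) N1.N2=(alive,v0) N1.N3=(alive,v0)
Op 3: N1 marks N1=alive -> (alive,v1)
Op 4: N1 marks N1=alive -> (alive,v2)
Op 5: N2 marks N1=dead -> (dead,v1)
Op 6: gossip N3<->N2 -> N3.N0=(suspect,v1) N3.N1=(dead,v1) N3.N2=(alive,v0) N3.N3=(alive,v0) | N2.N0=(suspect,v1) N2.N1=(dead,v1) N2.N2=(alive,v0) N2.N3=(alive,v0)
Op 7: N0 marks N0=dead -> (dead,v1)
Op 8: gossip N0<->N3 -> N0.N0=(dead,v1) N0.N1=(dead,v1) N0.N2=(alive,v0) N0.N3=(alive,v0) | N3.N0=(suspect,v1) N3.N1=(dead,v1) N3.N2=(alive,v0) N3.N3=(alive,v0)
Op 9: N0 marks N2=alive -> (alive,v1)
Op 10: gossip N0<->N3 -> N0.N0=(dead,v1) N0.N1=(dead,v1) N0.N2=(alive,v1) N0.N3=(alive,v0) | N3.N0=(suspect,v1) N3.N1=(dead,v1) N3.N2=(alive,v1) N3.N3=(alive,v0)
Op 11: N1 marks N1=alive -> (alive,v3)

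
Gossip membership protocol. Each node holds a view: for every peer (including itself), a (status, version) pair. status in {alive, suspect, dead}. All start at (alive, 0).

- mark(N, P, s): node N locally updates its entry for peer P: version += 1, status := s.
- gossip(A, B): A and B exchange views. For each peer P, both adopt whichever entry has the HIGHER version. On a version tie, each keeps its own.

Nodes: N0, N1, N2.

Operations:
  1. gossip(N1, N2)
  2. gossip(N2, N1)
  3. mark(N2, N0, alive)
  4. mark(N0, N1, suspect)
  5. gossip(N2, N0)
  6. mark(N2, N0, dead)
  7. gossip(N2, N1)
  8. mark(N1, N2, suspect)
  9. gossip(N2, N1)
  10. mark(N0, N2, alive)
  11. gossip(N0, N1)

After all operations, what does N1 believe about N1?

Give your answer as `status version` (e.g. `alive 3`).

Answer: suspect 1

Derivation:
Op 1: gossip N1<->N2 -> N1.N0=(alive,v0) N1.N1=(alive,v0) N1.N2=(alive,v0) | N2.N0=(alive,v0) N2.N1=(alive,v0) N2.N2=(alive,v0)
Op 2: gossip N2<->N1 -> N2.N0=(alive,v0) N2.N1=(alive,v0) N2.N2=(alive,v0) | N1.N0=(alive,v0) N1.N1=(alive,v0) N1.N2=(alive,v0)
Op 3: N2 marks N0=alive -> (alive,v1)
Op 4: N0 marks N1=suspect -> (suspect,v1)
Op 5: gossip N2<->N0 -> N2.N0=(alive,v1) N2.N1=(suspect,v1) N2.N2=(alive,v0) | N0.N0=(alive,v1) N0.N1=(suspect,v1) N0.N2=(alive,v0)
Op 6: N2 marks N0=dead -> (dead,v2)
Op 7: gossip N2<->N1 -> N2.N0=(dead,v2) N2.N1=(suspect,v1) N2.N2=(alive,v0) | N1.N0=(dead,v2) N1.N1=(suspect,v1) N1.N2=(alive,v0)
Op 8: N1 marks N2=suspect -> (suspect,v1)
Op 9: gossip N2<->N1 -> N2.N0=(dead,v2) N2.N1=(suspect,v1) N2.N2=(suspect,v1) | N1.N0=(dead,v2) N1.N1=(suspect,v1) N1.N2=(suspect,v1)
Op 10: N0 marks N2=alive -> (alive,v1)
Op 11: gossip N0<->N1 -> N0.N0=(dead,v2) N0.N1=(suspect,v1) N0.N2=(alive,v1) | N1.N0=(dead,v2) N1.N1=(suspect,v1) N1.N2=(suspect,v1)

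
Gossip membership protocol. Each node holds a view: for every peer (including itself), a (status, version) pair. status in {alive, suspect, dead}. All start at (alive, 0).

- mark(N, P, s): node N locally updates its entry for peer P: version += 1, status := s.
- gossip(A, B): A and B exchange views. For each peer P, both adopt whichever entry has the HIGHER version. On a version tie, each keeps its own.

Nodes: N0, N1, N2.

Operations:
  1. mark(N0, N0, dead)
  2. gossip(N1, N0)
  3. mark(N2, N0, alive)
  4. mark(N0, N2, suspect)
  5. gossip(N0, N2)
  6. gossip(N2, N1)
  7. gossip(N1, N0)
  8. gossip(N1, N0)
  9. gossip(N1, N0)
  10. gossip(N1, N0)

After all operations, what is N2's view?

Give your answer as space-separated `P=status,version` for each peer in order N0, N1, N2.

Op 1: N0 marks N0=dead -> (dead,v1)
Op 2: gossip N1<->N0 -> N1.N0=(dead,v1) N1.N1=(alive,v0) N1.N2=(alive,v0) | N0.N0=(dead,v1) N0.N1=(alive,v0) N0.N2=(alive,v0)
Op 3: N2 marks N0=alive -> (alive,v1)
Op 4: N0 marks N2=suspect -> (suspect,v1)
Op 5: gossip N0<->N2 -> N0.N0=(dead,v1) N0.N1=(alive,v0) N0.N2=(suspect,v1) | N2.N0=(alive,v1) N2.N1=(alive,v0) N2.N2=(suspect,v1)
Op 6: gossip N2<->N1 -> N2.N0=(alive,v1) N2.N1=(alive,v0) N2.N2=(suspect,v1) | N1.N0=(dead,v1) N1.N1=(alive,v0) N1.N2=(suspect,v1)
Op 7: gossip N1<->N0 -> N1.N0=(dead,v1) N1.N1=(alive,v0) N1.N2=(suspect,v1) | N0.N0=(dead,v1) N0.N1=(alive,v0) N0.N2=(suspect,v1)
Op 8: gossip N1<->N0 -> N1.N0=(dead,v1) N1.N1=(alive,v0) N1.N2=(suspect,v1) | N0.N0=(dead,v1) N0.N1=(alive,v0) N0.N2=(suspect,v1)
Op 9: gossip N1<->N0 -> N1.N0=(dead,v1) N1.N1=(alive,v0) N1.N2=(suspect,v1) | N0.N0=(dead,v1) N0.N1=(alive,v0) N0.N2=(suspect,v1)
Op 10: gossip N1<->N0 -> N1.N0=(dead,v1) N1.N1=(alive,v0) N1.N2=(suspect,v1) | N0.N0=(dead,v1) N0.N1=(alive,v0) N0.N2=(suspect,v1)

Answer: N0=alive,1 N1=alive,0 N2=suspect,1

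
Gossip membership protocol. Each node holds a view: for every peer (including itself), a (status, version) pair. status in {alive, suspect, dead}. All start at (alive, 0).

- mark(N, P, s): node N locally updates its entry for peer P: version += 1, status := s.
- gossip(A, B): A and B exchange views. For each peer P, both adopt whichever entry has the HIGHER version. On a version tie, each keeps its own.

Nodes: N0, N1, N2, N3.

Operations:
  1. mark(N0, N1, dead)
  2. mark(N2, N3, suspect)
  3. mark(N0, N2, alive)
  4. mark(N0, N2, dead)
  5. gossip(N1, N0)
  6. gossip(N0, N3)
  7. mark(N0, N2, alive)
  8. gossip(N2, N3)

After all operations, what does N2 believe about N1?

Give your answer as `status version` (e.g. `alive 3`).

Op 1: N0 marks N1=dead -> (dead,v1)
Op 2: N2 marks N3=suspect -> (suspect,v1)
Op 3: N0 marks N2=alive -> (alive,v1)
Op 4: N0 marks N2=dead -> (dead,v2)
Op 5: gossip N1<->N0 -> N1.N0=(alive,v0) N1.N1=(dead,v1) N1.N2=(dead,v2) N1.N3=(alive,v0) | N0.N0=(alive,v0) N0.N1=(dead,v1) N0.N2=(dead,v2) N0.N3=(alive,v0)
Op 6: gossip N0<->N3 -> N0.N0=(alive,v0) N0.N1=(dead,v1) N0.N2=(dead,v2) N0.N3=(alive,v0) | N3.N0=(alive,v0) N3.N1=(dead,v1) N3.N2=(dead,v2) N3.N3=(alive,v0)
Op 7: N0 marks N2=alive -> (alive,v3)
Op 8: gossip N2<->N3 -> N2.N0=(alive,v0) N2.N1=(dead,v1) N2.N2=(dead,v2) N2.N3=(suspect,v1) | N3.N0=(alive,v0) N3.N1=(dead,v1) N3.N2=(dead,v2) N3.N3=(suspect,v1)

Answer: dead 1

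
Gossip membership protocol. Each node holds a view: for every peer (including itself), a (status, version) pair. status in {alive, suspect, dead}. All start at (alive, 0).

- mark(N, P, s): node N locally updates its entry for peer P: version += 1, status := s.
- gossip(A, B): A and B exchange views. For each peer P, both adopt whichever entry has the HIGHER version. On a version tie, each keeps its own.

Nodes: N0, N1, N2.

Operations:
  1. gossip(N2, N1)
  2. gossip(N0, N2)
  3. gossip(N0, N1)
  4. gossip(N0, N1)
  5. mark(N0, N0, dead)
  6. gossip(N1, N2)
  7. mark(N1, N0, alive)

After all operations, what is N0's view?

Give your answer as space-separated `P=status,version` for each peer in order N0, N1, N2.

Answer: N0=dead,1 N1=alive,0 N2=alive,0

Derivation:
Op 1: gossip N2<->N1 -> N2.N0=(alive,v0) N2.N1=(alive,v0) N2.N2=(alive,v0) | N1.N0=(alive,v0) N1.N1=(alive,v0) N1.N2=(alive,v0)
Op 2: gossip N0<->N2 -> N0.N0=(alive,v0) N0.N1=(alive,v0) N0.N2=(alive,v0) | N2.N0=(alive,v0) N2.N1=(alive,v0) N2.N2=(alive,v0)
Op 3: gossip N0<->N1 -> N0.N0=(alive,v0) N0.N1=(alive,v0) N0.N2=(alive,v0) | N1.N0=(alive,v0) N1.N1=(alive,v0) N1.N2=(alive,v0)
Op 4: gossip N0<->N1 -> N0.N0=(alive,v0) N0.N1=(alive,v0) N0.N2=(alive,v0) | N1.N0=(alive,v0) N1.N1=(alive,v0) N1.N2=(alive,v0)
Op 5: N0 marks N0=dead -> (dead,v1)
Op 6: gossip N1<->N2 -> N1.N0=(alive,v0) N1.N1=(alive,v0) N1.N2=(alive,v0) | N2.N0=(alive,v0) N2.N1=(alive,v0) N2.N2=(alive,v0)
Op 7: N1 marks N0=alive -> (alive,v1)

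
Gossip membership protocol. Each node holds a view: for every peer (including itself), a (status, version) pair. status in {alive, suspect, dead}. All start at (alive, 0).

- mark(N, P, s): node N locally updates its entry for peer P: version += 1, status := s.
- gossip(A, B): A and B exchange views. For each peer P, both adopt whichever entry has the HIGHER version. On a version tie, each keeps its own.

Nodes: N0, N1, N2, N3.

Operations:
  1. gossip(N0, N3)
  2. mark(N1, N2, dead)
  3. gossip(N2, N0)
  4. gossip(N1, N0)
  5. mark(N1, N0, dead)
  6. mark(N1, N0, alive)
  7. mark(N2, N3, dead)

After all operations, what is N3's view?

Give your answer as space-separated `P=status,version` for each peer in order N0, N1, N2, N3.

Answer: N0=alive,0 N1=alive,0 N2=alive,0 N3=alive,0

Derivation:
Op 1: gossip N0<->N3 -> N0.N0=(alive,v0) N0.N1=(alive,v0) N0.N2=(alive,v0) N0.N3=(alive,v0) | N3.N0=(alive,v0) N3.N1=(alive,v0) N3.N2=(alive,v0) N3.N3=(alive,v0)
Op 2: N1 marks N2=dead -> (dead,v1)
Op 3: gossip N2<->N0 -> N2.N0=(alive,v0) N2.N1=(alive,v0) N2.N2=(alive,v0) N2.N3=(alive,v0) | N0.N0=(alive,v0) N0.N1=(alive,v0) N0.N2=(alive,v0) N0.N3=(alive,v0)
Op 4: gossip N1<->N0 -> N1.N0=(alive,v0) N1.N1=(alive,v0) N1.N2=(dead,v1) N1.N3=(alive,v0) | N0.N0=(alive,v0) N0.N1=(alive,v0) N0.N2=(dead,v1) N0.N3=(alive,v0)
Op 5: N1 marks N0=dead -> (dead,v1)
Op 6: N1 marks N0=alive -> (alive,v2)
Op 7: N2 marks N3=dead -> (dead,v1)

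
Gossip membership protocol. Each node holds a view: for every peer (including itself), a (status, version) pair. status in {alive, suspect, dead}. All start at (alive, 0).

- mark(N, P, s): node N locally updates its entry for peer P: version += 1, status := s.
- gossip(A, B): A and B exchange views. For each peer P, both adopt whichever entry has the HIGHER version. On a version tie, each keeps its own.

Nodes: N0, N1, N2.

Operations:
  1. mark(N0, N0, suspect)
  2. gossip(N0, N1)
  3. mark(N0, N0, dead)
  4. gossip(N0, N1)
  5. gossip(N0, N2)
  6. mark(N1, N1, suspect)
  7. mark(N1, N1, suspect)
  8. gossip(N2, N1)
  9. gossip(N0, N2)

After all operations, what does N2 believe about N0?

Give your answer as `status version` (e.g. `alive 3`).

Answer: dead 2

Derivation:
Op 1: N0 marks N0=suspect -> (suspect,v1)
Op 2: gossip N0<->N1 -> N0.N0=(suspect,v1) N0.N1=(alive,v0) N0.N2=(alive,v0) | N1.N0=(suspect,v1) N1.N1=(alive,v0) N1.N2=(alive,v0)
Op 3: N0 marks N0=dead -> (dead,v2)
Op 4: gossip N0<->N1 -> N0.N0=(dead,v2) N0.N1=(alive,v0) N0.N2=(alive,v0) | N1.N0=(dead,v2) N1.N1=(alive,v0) N1.N2=(alive,v0)
Op 5: gossip N0<->N2 -> N0.N0=(dead,v2) N0.N1=(alive,v0) N0.N2=(alive,v0) | N2.N0=(dead,v2) N2.N1=(alive,v0) N2.N2=(alive,v0)
Op 6: N1 marks N1=suspect -> (suspect,v1)
Op 7: N1 marks N1=suspect -> (suspect,v2)
Op 8: gossip N2<->N1 -> N2.N0=(dead,v2) N2.N1=(suspect,v2) N2.N2=(alive,v0) | N1.N0=(dead,v2) N1.N1=(suspect,v2) N1.N2=(alive,v0)
Op 9: gossip N0<->N2 -> N0.N0=(dead,v2) N0.N1=(suspect,v2) N0.N2=(alive,v0) | N2.N0=(dead,v2) N2.N1=(suspect,v2) N2.N2=(alive,v0)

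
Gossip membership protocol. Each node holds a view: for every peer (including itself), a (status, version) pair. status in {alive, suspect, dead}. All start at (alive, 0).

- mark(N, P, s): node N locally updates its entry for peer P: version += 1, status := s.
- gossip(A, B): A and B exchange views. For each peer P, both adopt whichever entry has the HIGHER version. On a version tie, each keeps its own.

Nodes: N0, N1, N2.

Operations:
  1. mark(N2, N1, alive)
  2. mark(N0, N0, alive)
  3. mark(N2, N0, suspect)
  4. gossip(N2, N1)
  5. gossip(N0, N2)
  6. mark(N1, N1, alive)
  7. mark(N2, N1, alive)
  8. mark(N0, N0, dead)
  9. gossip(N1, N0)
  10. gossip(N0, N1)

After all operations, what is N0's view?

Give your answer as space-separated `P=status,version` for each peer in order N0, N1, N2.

Op 1: N2 marks N1=alive -> (alive,v1)
Op 2: N0 marks N0=alive -> (alive,v1)
Op 3: N2 marks N0=suspect -> (suspect,v1)
Op 4: gossip N2<->N1 -> N2.N0=(suspect,v1) N2.N1=(alive,v1) N2.N2=(alive,v0) | N1.N0=(suspect,v1) N1.N1=(alive,v1) N1.N2=(alive,v0)
Op 5: gossip N0<->N2 -> N0.N0=(alive,v1) N0.N1=(alive,v1) N0.N2=(alive,v0) | N2.N0=(suspect,v1) N2.N1=(alive,v1) N2.N2=(alive,v0)
Op 6: N1 marks N1=alive -> (alive,v2)
Op 7: N2 marks N1=alive -> (alive,v2)
Op 8: N0 marks N0=dead -> (dead,v2)
Op 9: gossip N1<->N0 -> N1.N0=(dead,v2) N1.N1=(alive,v2) N1.N2=(alive,v0) | N0.N0=(dead,v2) N0.N1=(alive,v2) N0.N2=(alive,v0)
Op 10: gossip N0<->N1 -> N0.N0=(dead,v2) N0.N1=(alive,v2) N0.N2=(alive,v0) | N1.N0=(dead,v2) N1.N1=(alive,v2) N1.N2=(alive,v0)

Answer: N0=dead,2 N1=alive,2 N2=alive,0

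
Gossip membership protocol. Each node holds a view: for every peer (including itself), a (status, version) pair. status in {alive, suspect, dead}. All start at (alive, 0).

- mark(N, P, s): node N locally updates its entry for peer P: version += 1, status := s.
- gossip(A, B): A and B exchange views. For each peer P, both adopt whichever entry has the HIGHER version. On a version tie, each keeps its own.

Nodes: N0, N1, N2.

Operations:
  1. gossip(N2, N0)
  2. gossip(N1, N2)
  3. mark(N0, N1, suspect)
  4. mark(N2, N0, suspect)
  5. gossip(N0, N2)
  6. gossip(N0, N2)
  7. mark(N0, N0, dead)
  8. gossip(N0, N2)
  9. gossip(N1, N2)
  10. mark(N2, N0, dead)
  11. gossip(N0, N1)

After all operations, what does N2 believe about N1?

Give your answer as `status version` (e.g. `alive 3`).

Op 1: gossip N2<->N0 -> N2.N0=(alive,v0) N2.N1=(alive,v0) N2.N2=(alive,v0) | N0.N0=(alive,v0) N0.N1=(alive,v0) N0.N2=(alive,v0)
Op 2: gossip N1<->N2 -> N1.N0=(alive,v0) N1.N1=(alive,v0) N1.N2=(alive,v0) | N2.N0=(alive,v0) N2.N1=(alive,v0) N2.N2=(alive,v0)
Op 3: N0 marks N1=suspect -> (suspect,v1)
Op 4: N2 marks N0=suspect -> (suspect,v1)
Op 5: gossip N0<->N2 -> N0.N0=(suspect,v1) N0.N1=(suspect,v1) N0.N2=(alive,v0) | N2.N0=(suspect,v1) N2.N1=(suspect,v1) N2.N2=(alive,v0)
Op 6: gossip N0<->N2 -> N0.N0=(suspect,v1) N0.N1=(suspect,v1) N0.N2=(alive,v0) | N2.N0=(suspect,v1) N2.N1=(suspect,v1) N2.N2=(alive,v0)
Op 7: N0 marks N0=dead -> (dead,v2)
Op 8: gossip N0<->N2 -> N0.N0=(dead,v2) N0.N1=(suspect,v1) N0.N2=(alive,v0) | N2.N0=(dead,v2) N2.N1=(suspect,v1) N2.N2=(alive,v0)
Op 9: gossip N1<->N2 -> N1.N0=(dead,v2) N1.N1=(suspect,v1) N1.N2=(alive,v0) | N2.N0=(dead,v2) N2.N1=(suspect,v1) N2.N2=(alive,v0)
Op 10: N2 marks N0=dead -> (dead,v3)
Op 11: gossip N0<->N1 -> N0.N0=(dead,v2) N0.N1=(suspect,v1) N0.N2=(alive,v0) | N1.N0=(dead,v2) N1.N1=(suspect,v1) N1.N2=(alive,v0)

Answer: suspect 1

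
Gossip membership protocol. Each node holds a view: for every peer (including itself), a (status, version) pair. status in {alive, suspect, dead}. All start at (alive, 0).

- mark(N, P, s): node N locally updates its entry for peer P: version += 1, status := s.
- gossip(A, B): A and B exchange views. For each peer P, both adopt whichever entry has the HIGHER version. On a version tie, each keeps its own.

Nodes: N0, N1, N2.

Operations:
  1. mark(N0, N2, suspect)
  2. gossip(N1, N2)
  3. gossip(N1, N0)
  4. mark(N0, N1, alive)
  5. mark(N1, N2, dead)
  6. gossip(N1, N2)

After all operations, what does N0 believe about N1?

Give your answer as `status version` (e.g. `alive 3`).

Op 1: N0 marks N2=suspect -> (suspect,v1)
Op 2: gossip N1<->N2 -> N1.N0=(alive,v0) N1.N1=(alive,v0) N1.N2=(alive,v0) | N2.N0=(alive,v0) N2.N1=(alive,v0) N2.N2=(alive,v0)
Op 3: gossip N1<->N0 -> N1.N0=(alive,v0) N1.N1=(alive,v0) N1.N2=(suspect,v1) | N0.N0=(alive,v0) N0.N1=(alive,v0) N0.N2=(suspect,v1)
Op 4: N0 marks N1=alive -> (alive,v1)
Op 5: N1 marks N2=dead -> (dead,v2)
Op 6: gossip N1<->N2 -> N1.N0=(alive,v0) N1.N1=(alive,v0) N1.N2=(dead,v2) | N2.N0=(alive,v0) N2.N1=(alive,v0) N2.N2=(dead,v2)

Answer: alive 1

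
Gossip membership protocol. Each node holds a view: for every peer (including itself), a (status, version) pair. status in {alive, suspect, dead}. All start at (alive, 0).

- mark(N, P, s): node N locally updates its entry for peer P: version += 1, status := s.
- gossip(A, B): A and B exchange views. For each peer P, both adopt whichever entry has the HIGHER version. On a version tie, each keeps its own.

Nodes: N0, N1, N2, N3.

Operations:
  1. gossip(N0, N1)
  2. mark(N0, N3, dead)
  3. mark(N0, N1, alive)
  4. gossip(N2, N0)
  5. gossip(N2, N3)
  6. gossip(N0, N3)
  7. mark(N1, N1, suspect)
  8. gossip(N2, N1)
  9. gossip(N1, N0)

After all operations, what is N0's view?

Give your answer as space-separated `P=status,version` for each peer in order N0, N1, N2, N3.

Answer: N0=alive,0 N1=alive,1 N2=alive,0 N3=dead,1

Derivation:
Op 1: gossip N0<->N1 -> N0.N0=(alive,v0) N0.N1=(alive,v0) N0.N2=(alive,v0) N0.N3=(alive,v0) | N1.N0=(alive,v0) N1.N1=(alive,v0) N1.N2=(alive,v0) N1.N3=(alive,v0)
Op 2: N0 marks N3=dead -> (dead,v1)
Op 3: N0 marks N1=alive -> (alive,v1)
Op 4: gossip N2<->N0 -> N2.N0=(alive,v0) N2.N1=(alive,v1) N2.N2=(alive,v0) N2.N3=(dead,v1) | N0.N0=(alive,v0) N0.N1=(alive,v1) N0.N2=(alive,v0) N0.N3=(dead,v1)
Op 5: gossip N2<->N3 -> N2.N0=(alive,v0) N2.N1=(alive,v1) N2.N2=(alive,v0) N2.N3=(dead,v1) | N3.N0=(alive,v0) N3.N1=(alive,v1) N3.N2=(alive,v0) N3.N3=(dead,v1)
Op 6: gossip N0<->N3 -> N0.N0=(alive,v0) N0.N1=(alive,v1) N0.N2=(alive,v0) N0.N3=(dead,v1) | N3.N0=(alive,v0) N3.N1=(alive,v1) N3.N2=(alive,v0) N3.N3=(dead,v1)
Op 7: N1 marks N1=suspect -> (suspect,v1)
Op 8: gossip N2<->N1 -> N2.N0=(alive,v0) N2.N1=(alive,v1) N2.N2=(alive,v0) N2.N3=(dead,v1) | N1.N0=(alive,v0) N1.N1=(suspect,v1) N1.N2=(alive,v0) N1.N3=(dead,v1)
Op 9: gossip N1<->N0 -> N1.N0=(alive,v0) N1.N1=(suspect,v1) N1.N2=(alive,v0) N1.N3=(dead,v1) | N0.N0=(alive,v0) N0.N1=(alive,v1) N0.N2=(alive,v0) N0.N3=(dead,v1)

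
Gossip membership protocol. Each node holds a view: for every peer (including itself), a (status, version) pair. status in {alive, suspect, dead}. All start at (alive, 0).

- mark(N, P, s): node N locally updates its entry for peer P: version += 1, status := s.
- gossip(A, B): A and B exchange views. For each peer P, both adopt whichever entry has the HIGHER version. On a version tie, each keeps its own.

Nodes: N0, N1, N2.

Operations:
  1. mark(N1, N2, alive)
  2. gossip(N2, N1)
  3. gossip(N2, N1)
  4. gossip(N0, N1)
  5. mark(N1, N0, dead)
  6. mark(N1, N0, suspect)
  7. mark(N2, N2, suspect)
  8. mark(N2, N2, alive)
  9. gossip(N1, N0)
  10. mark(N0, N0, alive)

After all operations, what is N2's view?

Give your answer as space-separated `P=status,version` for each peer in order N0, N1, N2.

Op 1: N1 marks N2=alive -> (alive,v1)
Op 2: gossip N2<->N1 -> N2.N0=(alive,v0) N2.N1=(alive,v0) N2.N2=(alive,v1) | N1.N0=(alive,v0) N1.N1=(alive,v0) N1.N2=(alive,v1)
Op 3: gossip N2<->N1 -> N2.N0=(alive,v0) N2.N1=(alive,v0) N2.N2=(alive,v1) | N1.N0=(alive,v0) N1.N1=(alive,v0) N1.N2=(alive,v1)
Op 4: gossip N0<->N1 -> N0.N0=(alive,v0) N0.N1=(alive,v0) N0.N2=(alive,v1) | N1.N0=(alive,v0) N1.N1=(alive,v0) N1.N2=(alive,v1)
Op 5: N1 marks N0=dead -> (dead,v1)
Op 6: N1 marks N0=suspect -> (suspect,v2)
Op 7: N2 marks N2=suspect -> (suspect,v2)
Op 8: N2 marks N2=alive -> (alive,v3)
Op 9: gossip N1<->N0 -> N1.N0=(suspect,v2) N1.N1=(alive,v0) N1.N2=(alive,v1) | N0.N0=(suspect,v2) N0.N1=(alive,v0) N0.N2=(alive,v1)
Op 10: N0 marks N0=alive -> (alive,v3)

Answer: N0=alive,0 N1=alive,0 N2=alive,3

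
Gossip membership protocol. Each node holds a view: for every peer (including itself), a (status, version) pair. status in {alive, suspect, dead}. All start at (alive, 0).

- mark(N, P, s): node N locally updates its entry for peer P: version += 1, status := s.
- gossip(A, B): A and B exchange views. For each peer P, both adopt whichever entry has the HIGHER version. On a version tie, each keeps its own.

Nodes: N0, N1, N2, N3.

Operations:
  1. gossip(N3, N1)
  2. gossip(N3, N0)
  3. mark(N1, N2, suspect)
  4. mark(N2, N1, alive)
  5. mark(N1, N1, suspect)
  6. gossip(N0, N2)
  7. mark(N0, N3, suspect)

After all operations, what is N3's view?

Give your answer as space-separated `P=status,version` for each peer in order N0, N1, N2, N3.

Op 1: gossip N3<->N1 -> N3.N0=(alive,v0) N3.N1=(alive,v0) N3.N2=(alive,v0) N3.N3=(alive,v0) | N1.N0=(alive,v0) N1.N1=(alive,v0) N1.N2=(alive,v0) N1.N3=(alive,v0)
Op 2: gossip N3<->N0 -> N3.N0=(alive,v0) N3.N1=(alive,v0) N3.N2=(alive,v0) N3.N3=(alive,v0) | N0.N0=(alive,v0) N0.N1=(alive,v0) N0.N2=(alive,v0) N0.N3=(alive,v0)
Op 3: N1 marks N2=suspect -> (suspect,v1)
Op 4: N2 marks N1=alive -> (alive,v1)
Op 5: N1 marks N1=suspect -> (suspect,v1)
Op 6: gossip N0<->N2 -> N0.N0=(alive,v0) N0.N1=(alive,v1) N0.N2=(alive,v0) N0.N3=(alive,v0) | N2.N0=(alive,v0) N2.N1=(alive,v1) N2.N2=(alive,v0) N2.N3=(alive,v0)
Op 7: N0 marks N3=suspect -> (suspect,v1)

Answer: N0=alive,0 N1=alive,0 N2=alive,0 N3=alive,0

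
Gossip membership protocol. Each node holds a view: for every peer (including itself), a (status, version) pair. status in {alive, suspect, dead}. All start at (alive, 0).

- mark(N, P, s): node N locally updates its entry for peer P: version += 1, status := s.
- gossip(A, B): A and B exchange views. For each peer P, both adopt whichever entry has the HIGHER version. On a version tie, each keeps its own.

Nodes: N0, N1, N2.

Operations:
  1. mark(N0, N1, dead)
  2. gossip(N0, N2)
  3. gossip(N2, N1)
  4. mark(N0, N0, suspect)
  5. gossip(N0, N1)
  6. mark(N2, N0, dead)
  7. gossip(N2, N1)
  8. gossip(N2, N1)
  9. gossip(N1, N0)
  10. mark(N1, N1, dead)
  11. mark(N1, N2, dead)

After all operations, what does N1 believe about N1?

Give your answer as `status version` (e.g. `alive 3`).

Op 1: N0 marks N1=dead -> (dead,v1)
Op 2: gossip N0<->N2 -> N0.N0=(alive,v0) N0.N1=(dead,v1) N0.N2=(alive,v0) | N2.N0=(alive,v0) N2.N1=(dead,v1) N2.N2=(alive,v0)
Op 3: gossip N2<->N1 -> N2.N0=(alive,v0) N2.N1=(dead,v1) N2.N2=(alive,v0) | N1.N0=(alive,v0) N1.N1=(dead,v1) N1.N2=(alive,v0)
Op 4: N0 marks N0=suspect -> (suspect,v1)
Op 5: gossip N0<->N1 -> N0.N0=(suspect,v1) N0.N1=(dead,v1) N0.N2=(alive,v0) | N1.N0=(suspect,v1) N1.N1=(dead,v1) N1.N2=(alive,v0)
Op 6: N2 marks N0=dead -> (dead,v1)
Op 7: gossip N2<->N1 -> N2.N0=(dead,v1) N2.N1=(dead,v1) N2.N2=(alive,v0) | N1.N0=(suspect,v1) N1.N1=(dead,v1) N1.N2=(alive,v0)
Op 8: gossip N2<->N1 -> N2.N0=(dead,v1) N2.N1=(dead,v1) N2.N2=(alive,v0) | N1.N0=(suspect,v1) N1.N1=(dead,v1) N1.N2=(alive,v0)
Op 9: gossip N1<->N0 -> N1.N0=(suspect,v1) N1.N1=(dead,v1) N1.N2=(alive,v0) | N0.N0=(suspect,v1) N0.N1=(dead,v1) N0.N2=(alive,v0)
Op 10: N1 marks N1=dead -> (dead,v2)
Op 11: N1 marks N2=dead -> (dead,v1)

Answer: dead 2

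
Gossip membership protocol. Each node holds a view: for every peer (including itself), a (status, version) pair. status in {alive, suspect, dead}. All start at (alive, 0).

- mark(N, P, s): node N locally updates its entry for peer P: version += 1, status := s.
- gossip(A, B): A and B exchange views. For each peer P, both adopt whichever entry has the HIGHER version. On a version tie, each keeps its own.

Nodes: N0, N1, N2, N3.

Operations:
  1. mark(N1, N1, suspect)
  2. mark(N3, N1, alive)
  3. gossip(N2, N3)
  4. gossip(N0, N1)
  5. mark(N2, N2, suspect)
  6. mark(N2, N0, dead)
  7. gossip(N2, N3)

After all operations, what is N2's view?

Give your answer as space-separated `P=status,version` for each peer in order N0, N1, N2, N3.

Answer: N0=dead,1 N1=alive,1 N2=suspect,1 N3=alive,0

Derivation:
Op 1: N1 marks N1=suspect -> (suspect,v1)
Op 2: N3 marks N1=alive -> (alive,v1)
Op 3: gossip N2<->N3 -> N2.N0=(alive,v0) N2.N1=(alive,v1) N2.N2=(alive,v0) N2.N3=(alive,v0) | N3.N0=(alive,v0) N3.N1=(alive,v1) N3.N2=(alive,v0) N3.N3=(alive,v0)
Op 4: gossip N0<->N1 -> N0.N0=(alive,v0) N0.N1=(suspect,v1) N0.N2=(alive,v0) N0.N3=(alive,v0) | N1.N0=(alive,v0) N1.N1=(suspect,v1) N1.N2=(alive,v0) N1.N3=(alive,v0)
Op 5: N2 marks N2=suspect -> (suspect,v1)
Op 6: N2 marks N0=dead -> (dead,v1)
Op 7: gossip N2<->N3 -> N2.N0=(dead,v1) N2.N1=(alive,v1) N2.N2=(suspect,v1) N2.N3=(alive,v0) | N3.N0=(dead,v1) N3.N1=(alive,v1) N3.N2=(suspect,v1) N3.N3=(alive,v0)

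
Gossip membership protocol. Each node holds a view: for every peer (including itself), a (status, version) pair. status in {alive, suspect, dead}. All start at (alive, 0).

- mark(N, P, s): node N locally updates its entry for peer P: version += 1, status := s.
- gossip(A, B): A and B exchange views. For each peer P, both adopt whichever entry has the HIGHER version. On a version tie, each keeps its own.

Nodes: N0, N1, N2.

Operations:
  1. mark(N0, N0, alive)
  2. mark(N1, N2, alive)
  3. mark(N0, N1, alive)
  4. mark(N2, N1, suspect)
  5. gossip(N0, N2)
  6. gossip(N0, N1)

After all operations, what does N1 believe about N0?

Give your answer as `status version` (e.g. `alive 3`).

Answer: alive 1

Derivation:
Op 1: N0 marks N0=alive -> (alive,v1)
Op 2: N1 marks N2=alive -> (alive,v1)
Op 3: N0 marks N1=alive -> (alive,v1)
Op 4: N2 marks N1=suspect -> (suspect,v1)
Op 5: gossip N0<->N2 -> N0.N0=(alive,v1) N0.N1=(alive,v1) N0.N2=(alive,v0) | N2.N0=(alive,v1) N2.N1=(suspect,v1) N2.N2=(alive,v0)
Op 6: gossip N0<->N1 -> N0.N0=(alive,v1) N0.N1=(alive,v1) N0.N2=(alive,v1) | N1.N0=(alive,v1) N1.N1=(alive,v1) N1.N2=(alive,v1)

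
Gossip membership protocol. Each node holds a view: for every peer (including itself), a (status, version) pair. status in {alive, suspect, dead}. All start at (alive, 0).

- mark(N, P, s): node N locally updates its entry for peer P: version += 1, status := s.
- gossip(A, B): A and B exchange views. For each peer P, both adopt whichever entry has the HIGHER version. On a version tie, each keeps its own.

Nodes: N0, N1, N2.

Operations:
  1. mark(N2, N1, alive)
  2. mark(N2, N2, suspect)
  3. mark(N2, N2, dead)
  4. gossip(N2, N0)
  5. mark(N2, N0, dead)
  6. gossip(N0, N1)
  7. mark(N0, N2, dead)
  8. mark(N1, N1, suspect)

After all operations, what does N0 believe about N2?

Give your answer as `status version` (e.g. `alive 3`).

Answer: dead 3

Derivation:
Op 1: N2 marks N1=alive -> (alive,v1)
Op 2: N2 marks N2=suspect -> (suspect,v1)
Op 3: N2 marks N2=dead -> (dead,v2)
Op 4: gossip N2<->N0 -> N2.N0=(alive,v0) N2.N1=(alive,v1) N2.N2=(dead,v2) | N0.N0=(alive,v0) N0.N1=(alive,v1) N0.N2=(dead,v2)
Op 5: N2 marks N0=dead -> (dead,v1)
Op 6: gossip N0<->N1 -> N0.N0=(alive,v0) N0.N1=(alive,v1) N0.N2=(dead,v2) | N1.N0=(alive,v0) N1.N1=(alive,v1) N1.N2=(dead,v2)
Op 7: N0 marks N2=dead -> (dead,v3)
Op 8: N1 marks N1=suspect -> (suspect,v2)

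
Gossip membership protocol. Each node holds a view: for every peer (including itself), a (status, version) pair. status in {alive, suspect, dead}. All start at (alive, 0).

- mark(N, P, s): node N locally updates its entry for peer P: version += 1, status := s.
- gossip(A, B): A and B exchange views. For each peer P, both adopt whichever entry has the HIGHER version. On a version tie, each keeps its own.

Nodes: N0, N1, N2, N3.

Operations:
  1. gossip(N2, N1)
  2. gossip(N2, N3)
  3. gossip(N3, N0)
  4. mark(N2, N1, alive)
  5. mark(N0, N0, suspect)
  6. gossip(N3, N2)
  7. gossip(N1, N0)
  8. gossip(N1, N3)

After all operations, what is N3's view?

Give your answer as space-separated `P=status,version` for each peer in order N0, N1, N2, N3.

Op 1: gossip N2<->N1 -> N2.N0=(alive,v0) N2.N1=(alive,v0) N2.N2=(alive,v0) N2.N3=(alive,v0) | N1.N0=(alive,v0) N1.N1=(alive,v0) N1.N2=(alive,v0) N1.N3=(alive,v0)
Op 2: gossip N2<->N3 -> N2.N0=(alive,v0) N2.N1=(alive,v0) N2.N2=(alive,v0) N2.N3=(alive,v0) | N3.N0=(alive,v0) N3.N1=(alive,v0) N3.N2=(alive,v0) N3.N3=(alive,v0)
Op 3: gossip N3<->N0 -> N3.N0=(alive,v0) N3.N1=(alive,v0) N3.N2=(alive,v0) N3.N3=(alive,v0) | N0.N0=(alive,v0) N0.N1=(alive,v0) N0.N2=(alive,v0) N0.N3=(alive,v0)
Op 4: N2 marks N1=alive -> (alive,v1)
Op 5: N0 marks N0=suspect -> (suspect,v1)
Op 6: gossip N3<->N2 -> N3.N0=(alive,v0) N3.N1=(alive,v1) N3.N2=(alive,v0) N3.N3=(alive,v0) | N2.N0=(alive,v0) N2.N1=(alive,v1) N2.N2=(alive,v0) N2.N3=(alive,v0)
Op 7: gossip N1<->N0 -> N1.N0=(suspect,v1) N1.N1=(alive,v0) N1.N2=(alive,v0) N1.N3=(alive,v0) | N0.N0=(suspect,v1) N0.N1=(alive,v0) N0.N2=(alive,v0) N0.N3=(alive,v0)
Op 8: gossip N1<->N3 -> N1.N0=(suspect,v1) N1.N1=(alive,v1) N1.N2=(alive,v0) N1.N3=(alive,v0) | N3.N0=(suspect,v1) N3.N1=(alive,v1) N3.N2=(alive,v0) N3.N3=(alive,v0)

Answer: N0=suspect,1 N1=alive,1 N2=alive,0 N3=alive,0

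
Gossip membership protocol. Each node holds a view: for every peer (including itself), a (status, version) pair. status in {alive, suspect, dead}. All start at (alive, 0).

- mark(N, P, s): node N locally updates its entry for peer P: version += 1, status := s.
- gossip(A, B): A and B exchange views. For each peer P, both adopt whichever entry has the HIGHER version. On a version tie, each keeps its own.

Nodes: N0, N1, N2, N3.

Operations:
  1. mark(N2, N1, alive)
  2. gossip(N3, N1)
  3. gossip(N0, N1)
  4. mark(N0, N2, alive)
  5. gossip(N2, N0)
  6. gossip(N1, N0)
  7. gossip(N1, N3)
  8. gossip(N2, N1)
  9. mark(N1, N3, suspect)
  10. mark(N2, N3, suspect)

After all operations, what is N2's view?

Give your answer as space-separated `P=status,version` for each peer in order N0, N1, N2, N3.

Op 1: N2 marks N1=alive -> (alive,v1)
Op 2: gossip N3<->N1 -> N3.N0=(alive,v0) N3.N1=(alive,v0) N3.N2=(alive,v0) N3.N3=(alive,v0) | N1.N0=(alive,v0) N1.N1=(alive,v0) N1.N2=(alive,v0) N1.N3=(alive,v0)
Op 3: gossip N0<->N1 -> N0.N0=(alive,v0) N0.N1=(alive,v0) N0.N2=(alive,v0) N0.N3=(alive,v0) | N1.N0=(alive,v0) N1.N1=(alive,v0) N1.N2=(alive,v0) N1.N3=(alive,v0)
Op 4: N0 marks N2=alive -> (alive,v1)
Op 5: gossip N2<->N0 -> N2.N0=(alive,v0) N2.N1=(alive,v1) N2.N2=(alive,v1) N2.N3=(alive,v0) | N0.N0=(alive,v0) N0.N1=(alive,v1) N0.N2=(alive,v1) N0.N3=(alive,v0)
Op 6: gossip N1<->N0 -> N1.N0=(alive,v0) N1.N1=(alive,v1) N1.N2=(alive,v1) N1.N3=(alive,v0) | N0.N0=(alive,v0) N0.N1=(alive,v1) N0.N2=(alive,v1) N0.N3=(alive,v0)
Op 7: gossip N1<->N3 -> N1.N0=(alive,v0) N1.N1=(alive,v1) N1.N2=(alive,v1) N1.N3=(alive,v0) | N3.N0=(alive,v0) N3.N1=(alive,v1) N3.N2=(alive,v1) N3.N3=(alive,v0)
Op 8: gossip N2<->N1 -> N2.N0=(alive,v0) N2.N1=(alive,v1) N2.N2=(alive,v1) N2.N3=(alive,v0) | N1.N0=(alive,v0) N1.N1=(alive,v1) N1.N2=(alive,v1) N1.N3=(alive,v0)
Op 9: N1 marks N3=suspect -> (suspect,v1)
Op 10: N2 marks N3=suspect -> (suspect,v1)

Answer: N0=alive,0 N1=alive,1 N2=alive,1 N3=suspect,1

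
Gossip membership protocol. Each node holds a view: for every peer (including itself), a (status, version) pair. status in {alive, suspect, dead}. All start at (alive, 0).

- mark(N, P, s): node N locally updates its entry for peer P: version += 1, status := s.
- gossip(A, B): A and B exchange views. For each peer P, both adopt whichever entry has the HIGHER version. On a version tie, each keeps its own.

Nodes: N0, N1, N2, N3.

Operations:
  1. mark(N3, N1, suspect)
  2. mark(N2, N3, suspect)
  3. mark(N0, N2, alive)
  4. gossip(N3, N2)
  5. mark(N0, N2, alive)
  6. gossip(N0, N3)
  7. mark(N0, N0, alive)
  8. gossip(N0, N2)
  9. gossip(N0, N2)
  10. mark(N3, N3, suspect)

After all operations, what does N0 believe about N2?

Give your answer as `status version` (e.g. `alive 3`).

Answer: alive 2

Derivation:
Op 1: N3 marks N1=suspect -> (suspect,v1)
Op 2: N2 marks N3=suspect -> (suspect,v1)
Op 3: N0 marks N2=alive -> (alive,v1)
Op 4: gossip N3<->N2 -> N3.N0=(alive,v0) N3.N1=(suspect,v1) N3.N2=(alive,v0) N3.N3=(suspect,v1) | N2.N0=(alive,v0) N2.N1=(suspect,v1) N2.N2=(alive,v0) N2.N3=(suspect,v1)
Op 5: N0 marks N2=alive -> (alive,v2)
Op 6: gossip N0<->N3 -> N0.N0=(alive,v0) N0.N1=(suspect,v1) N0.N2=(alive,v2) N0.N3=(suspect,v1) | N3.N0=(alive,v0) N3.N1=(suspect,v1) N3.N2=(alive,v2) N3.N3=(suspect,v1)
Op 7: N0 marks N0=alive -> (alive,v1)
Op 8: gossip N0<->N2 -> N0.N0=(alive,v1) N0.N1=(suspect,v1) N0.N2=(alive,v2) N0.N3=(suspect,v1) | N2.N0=(alive,v1) N2.N1=(suspect,v1) N2.N2=(alive,v2) N2.N3=(suspect,v1)
Op 9: gossip N0<->N2 -> N0.N0=(alive,v1) N0.N1=(suspect,v1) N0.N2=(alive,v2) N0.N3=(suspect,v1) | N2.N0=(alive,v1) N2.N1=(suspect,v1) N2.N2=(alive,v2) N2.N3=(suspect,v1)
Op 10: N3 marks N3=suspect -> (suspect,v2)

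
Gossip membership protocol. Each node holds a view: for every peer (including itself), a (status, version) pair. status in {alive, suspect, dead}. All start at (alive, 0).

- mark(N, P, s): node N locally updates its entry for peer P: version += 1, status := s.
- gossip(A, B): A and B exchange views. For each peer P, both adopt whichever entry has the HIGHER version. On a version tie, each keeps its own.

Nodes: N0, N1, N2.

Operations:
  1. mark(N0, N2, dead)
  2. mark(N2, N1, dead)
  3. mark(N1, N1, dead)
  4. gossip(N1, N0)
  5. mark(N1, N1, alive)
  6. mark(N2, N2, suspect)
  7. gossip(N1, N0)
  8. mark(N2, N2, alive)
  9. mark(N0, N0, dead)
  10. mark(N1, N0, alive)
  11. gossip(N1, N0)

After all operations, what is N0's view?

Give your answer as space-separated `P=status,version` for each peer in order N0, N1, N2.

Op 1: N0 marks N2=dead -> (dead,v1)
Op 2: N2 marks N1=dead -> (dead,v1)
Op 3: N1 marks N1=dead -> (dead,v1)
Op 4: gossip N1<->N0 -> N1.N0=(alive,v0) N1.N1=(dead,v1) N1.N2=(dead,v1) | N0.N0=(alive,v0) N0.N1=(dead,v1) N0.N2=(dead,v1)
Op 5: N1 marks N1=alive -> (alive,v2)
Op 6: N2 marks N2=suspect -> (suspect,v1)
Op 7: gossip N1<->N0 -> N1.N0=(alive,v0) N1.N1=(alive,v2) N1.N2=(dead,v1) | N0.N0=(alive,v0) N0.N1=(alive,v2) N0.N2=(dead,v1)
Op 8: N2 marks N2=alive -> (alive,v2)
Op 9: N0 marks N0=dead -> (dead,v1)
Op 10: N1 marks N0=alive -> (alive,v1)
Op 11: gossip N1<->N0 -> N1.N0=(alive,v1) N1.N1=(alive,v2) N1.N2=(dead,v1) | N0.N0=(dead,v1) N0.N1=(alive,v2) N0.N2=(dead,v1)

Answer: N0=dead,1 N1=alive,2 N2=dead,1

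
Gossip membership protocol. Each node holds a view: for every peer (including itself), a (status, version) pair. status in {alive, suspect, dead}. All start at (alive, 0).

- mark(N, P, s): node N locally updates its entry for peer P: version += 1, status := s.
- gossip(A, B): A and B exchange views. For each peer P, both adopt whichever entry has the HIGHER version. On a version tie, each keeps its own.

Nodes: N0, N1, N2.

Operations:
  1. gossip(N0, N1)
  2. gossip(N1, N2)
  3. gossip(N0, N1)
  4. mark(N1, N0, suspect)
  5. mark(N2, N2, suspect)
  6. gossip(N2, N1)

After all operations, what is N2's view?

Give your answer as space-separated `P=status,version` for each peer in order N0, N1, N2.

Op 1: gossip N0<->N1 -> N0.N0=(alive,v0) N0.N1=(alive,v0) N0.N2=(alive,v0) | N1.N0=(alive,v0) N1.N1=(alive,v0) N1.N2=(alive,v0)
Op 2: gossip N1<->N2 -> N1.N0=(alive,v0) N1.N1=(alive,v0) N1.N2=(alive,v0) | N2.N0=(alive,v0) N2.N1=(alive,v0) N2.N2=(alive,v0)
Op 3: gossip N0<->N1 -> N0.N0=(alive,v0) N0.N1=(alive,v0) N0.N2=(alive,v0) | N1.N0=(alive,v0) N1.N1=(alive,v0) N1.N2=(alive,v0)
Op 4: N1 marks N0=suspect -> (suspect,v1)
Op 5: N2 marks N2=suspect -> (suspect,v1)
Op 6: gossip N2<->N1 -> N2.N0=(suspect,v1) N2.N1=(alive,v0) N2.N2=(suspect,v1) | N1.N0=(suspect,v1) N1.N1=(alive,v0) N1.N2=(suspect,v1)

Answer: N0=suspect,1 N1=alive,0 N2=suspect,1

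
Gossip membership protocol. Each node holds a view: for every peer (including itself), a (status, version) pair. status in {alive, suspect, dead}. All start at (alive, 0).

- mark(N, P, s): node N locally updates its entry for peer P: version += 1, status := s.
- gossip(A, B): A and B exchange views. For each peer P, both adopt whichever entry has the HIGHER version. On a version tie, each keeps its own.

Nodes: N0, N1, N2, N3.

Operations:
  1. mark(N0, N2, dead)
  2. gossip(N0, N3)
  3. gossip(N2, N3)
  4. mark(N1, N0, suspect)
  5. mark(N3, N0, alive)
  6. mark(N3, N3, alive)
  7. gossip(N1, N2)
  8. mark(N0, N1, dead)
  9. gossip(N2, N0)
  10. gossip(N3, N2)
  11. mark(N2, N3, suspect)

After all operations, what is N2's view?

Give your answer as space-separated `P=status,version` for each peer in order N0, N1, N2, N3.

Op 1: N0 marks N2=dead -> (dead,v1)
Op 2: gossip N0<->N3 -> N0.N0=(alive,v0) N0.N1=(alive,v0) N0.N2=(dead,v1) N0.N3=(alive,v0) | N3.N0=(alive,v0) N3.N1=(alive,v0) N3.N2=(dead,v1) N3.N3=(alive,v0)
Op 3: gossip N2<->N3 -> N2.N0=(alive,v0) N2.N1=(alive,v0) N2.N2=(dead,v1) N2.N3=(alive,v0) | N3.N0=(alive,v0) N3.N1=(alive,v0) N3.N2=(dead,v1) N3.N3=(alive,v0)
Op 4: N1 marks N0=suspect -> (suspect,v1)
Op 5: N3 marks N0=alive -> (alive,v1)
Op 6: N3 marks N3=alive -> (alive,v1)
Op 7: gossip N1<->N2 -> N1.N0=(suspect,v1) N1.N1=(alive,v0) N1.N2=(dead,v1) N1.N3=(alive,v0) | N2.N0=(suspect,v1) N2.N1=(alive,v0) N2.N2=(dead,v1) N2.N3=(alive,v0)
Op 8: N0 marks N1=dead -> (dead,v1)
Op 9: gossip N2<->N0 -> N2.N0=(suspect,v1) N2.N1=(dead,v1) N2.N2=(dead,v1) N2.N3=(alive,v0) | N0.N0=(suspect,v1) N0.N1=(dead,v1) N0.N2=(dead,v1) N0.N3=(alive,v0)
Op 10: gossip N3<->N2 -> N3.N0=(alive,v1) N3.N1=(dead,v1) N3.N2=(dead,v1) N3.N3=(alive,v1) | N2.N0=(suspect,v1) N2.N1=(dead,v1) N2.N2=(dead,v1) N2.N3=(alive,v1)
Op 11: N2 marks N3=suspect -> (suspect,v2)

Answer: N0=suspect,1 N1=dead,1 N2=dead,1 N3=suspect,2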